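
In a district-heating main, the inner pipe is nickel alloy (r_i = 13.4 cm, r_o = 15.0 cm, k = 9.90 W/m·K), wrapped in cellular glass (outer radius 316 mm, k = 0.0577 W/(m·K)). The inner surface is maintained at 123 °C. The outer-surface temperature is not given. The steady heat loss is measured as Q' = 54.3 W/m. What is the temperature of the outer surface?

T_out = 11.3 °C

Series resistances:
  R'_nickel alloy = ln(0.150/0.134)/(2πk) = 0.1128/(2π·9.90) = 0.001813 m·K/W
  R'_cellular glass = ln(0.316/0.150)/(2πk) = 0.7451/(2π·0.0577) = 2.055 m·K/W
ΣR = 2.057 m·K/W
ΔT = Q'·ΣR = 54.3 × 2.057 = 111.7 K
Heat flows outward, so T_out = T_in − ΔT = 123 − 111.7 = 11.3 °C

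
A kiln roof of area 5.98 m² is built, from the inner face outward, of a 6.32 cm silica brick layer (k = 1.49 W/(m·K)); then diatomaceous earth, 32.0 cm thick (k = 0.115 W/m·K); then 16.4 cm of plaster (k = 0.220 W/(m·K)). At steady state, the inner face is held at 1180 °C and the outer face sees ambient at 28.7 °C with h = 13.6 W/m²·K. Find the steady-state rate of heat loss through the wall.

Resistance network (inner→outer):
  R_silica brick = L/(kA) = 0.0632/(1.49·5.98) = 0.007093 K/W
  R_diatomaceous earth = L/(kA) = 0.320/(0.115·5.98) = 0.4653 K/W
  R_plaster = L/(kA) = 0.164/(0.220·5.98) = 0.1247 K/W
  R_conv,out = 1/(hA) = 1/(13.6·5.98) = 0.01230 K/W
ΣR = 0.007093 + 0.4653 + 0.1247 + 0.01230 = 0.6094 K/W
Q = ΔT/ΣR = (1180 °C − 28.7 °C)/0.6094 = 1890 W

Q = 1890 W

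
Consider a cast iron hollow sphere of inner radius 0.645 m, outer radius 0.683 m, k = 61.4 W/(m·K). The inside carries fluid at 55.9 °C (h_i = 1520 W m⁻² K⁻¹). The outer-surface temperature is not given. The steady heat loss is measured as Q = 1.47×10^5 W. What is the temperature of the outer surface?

Sum the resistances:
  R_conv,in = 1/(4πr²h) = 1/(4π·0.645²·1520) = 1.258×10^-4 K/W
  R_cast iron = (1/0.645 − 1/0.683)/(4πk) = 0.08626/(4π·61.4) = 1.118×10^-4 K/W
ΣR = 2.376×10^-4 K/W
ΔT = Q·ΣR = 1.47×10^5 × 2.376×10^-4 = 34.93 K
Heat flows outward, so T_out = T_in − ΔT = 55.9 − 34.93 = 21.0 °C

T_out = 21.0 °C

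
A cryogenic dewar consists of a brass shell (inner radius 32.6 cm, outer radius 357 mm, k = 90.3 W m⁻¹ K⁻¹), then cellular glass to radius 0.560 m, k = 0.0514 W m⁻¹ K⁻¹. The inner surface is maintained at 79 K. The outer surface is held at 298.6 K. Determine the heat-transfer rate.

Treat each layer as a resistance in series:
  R_brass = (1/0.326 − 1/0.357)/(4πk) = 0.2664/(4π·90.3) = 2.347×10^-4 K/W
  R_cellular glass = (1/0.357 − 1/0.560)/(4πk) = 1.015/(4π·0.0514) = 1.572 K/W
ΣR = 2.347×10^-4 + 1.572 = 1.572 K/W
Q = ΔT/ΣR = (79 K − 298.6 K)/1.572 = -140 W
(Negative Q ⇒ heat flows inward; heat gain = 140 W.)

Q = 140 W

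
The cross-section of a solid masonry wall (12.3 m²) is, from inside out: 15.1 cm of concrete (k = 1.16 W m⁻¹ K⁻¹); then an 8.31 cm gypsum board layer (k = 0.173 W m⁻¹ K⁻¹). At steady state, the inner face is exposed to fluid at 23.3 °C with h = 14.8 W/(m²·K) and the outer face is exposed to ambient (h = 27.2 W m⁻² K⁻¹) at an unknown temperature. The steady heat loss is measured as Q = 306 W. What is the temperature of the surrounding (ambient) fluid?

Series resistances:
  R_conv,in = 1/(hA) = 1/(14.8·12.3) = 0.005493 K/W
  R_concrete = L/(kA) = 0.151/(1.16·12.3) = 0.01058 K/W
  R_gypsum board = L/(kA) = 0.0831/(0.173·12.3) = 0.03905 K/W
  R_conv,out = 1/(hA) = 1/(27.2·12.3) = 0.002989 K/W
ΣR = 0.05812 K/W
ΔT = Q·ΣR = 306 × 0.05812 = 17.78 K
Heat flows outward, so T_out = T_in − ΔT = 23.3 − 17.78 = 5.52 °C

T_out = 5.52 °C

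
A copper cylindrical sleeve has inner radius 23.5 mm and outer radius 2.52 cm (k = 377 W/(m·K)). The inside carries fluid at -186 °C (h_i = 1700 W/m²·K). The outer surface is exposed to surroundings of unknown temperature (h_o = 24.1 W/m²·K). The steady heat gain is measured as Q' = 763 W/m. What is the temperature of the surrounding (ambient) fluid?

Sum the resistances:
  R'_conv,in = 1/(2πr h) = 1/(2π·0.0235·1700) = 0.003984 m·K/W
  R'_copper = ln(0.0252/0.0235)/(2πk) = 0.06984/(2π·377) = 2.949×10^-5 m·K/W
  R'_conv,out = 1/(2πr h) = 1/(2π·0.0252·24.1) = 0.2621 m·K/W
ΣR = 0.2661 m·K/W
ΔT = Q'·ΣR = 763 × 0.2661 = 203.0 K
Heat flows inward, so T_out = T_in + ΔT = -186 + 203.0 = 17.0 °C

T_out = 17.0 °C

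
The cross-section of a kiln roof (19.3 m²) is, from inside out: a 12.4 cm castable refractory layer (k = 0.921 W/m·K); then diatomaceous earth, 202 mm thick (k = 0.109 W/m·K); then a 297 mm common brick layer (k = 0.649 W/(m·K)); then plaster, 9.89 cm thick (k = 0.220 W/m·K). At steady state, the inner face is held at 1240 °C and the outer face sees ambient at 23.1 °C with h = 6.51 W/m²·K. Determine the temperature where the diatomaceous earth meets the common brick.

Treat each layer as a resistance in series:
  R_castable refractory = L/(kA) = 0.124/(0.921·19.3) = 0.006976 K/W
  R_diatomaceous earth = L/(kA) = 0.202/(0.109·19.3) = 0.09602 K/W
  R_common brick = L/(kA) = 0.297/(0.649·19.3) = 0.02371 K/W
  R_plaster = L/(kA) = 0.0989/(0.220·19.3) = 0.02329 K/W
  R_conv,out = 1/(hA) = 1/(6.51·19.3) = 0.007959 K/W
ΣR = 0.006976 + 0.09602 + 0.02371 + 0.02329 + 0.007959 = 0.1580 K/W
Q = ΔT/ΣR = (1240 °C − 23.1 °C)/0.1580 = 7702 W
From the inner boundary to the diatomaceous earth/common brick interface, ΣR_partial = 0.1030 K/W.
T_interface = T_in − Q·ΣR_partial = 1240 °C − (7702)(0.1030) = 447 °C

T = 447 °C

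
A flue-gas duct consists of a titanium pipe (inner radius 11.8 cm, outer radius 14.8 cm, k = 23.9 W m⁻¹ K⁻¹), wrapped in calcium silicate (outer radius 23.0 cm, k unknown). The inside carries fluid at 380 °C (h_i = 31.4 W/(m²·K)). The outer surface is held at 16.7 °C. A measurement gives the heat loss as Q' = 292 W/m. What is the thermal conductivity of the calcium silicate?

ΣR = ΔT/Q' = |380 − 16.7|/292 = 1.244 m·K/W
Known resistances:
  R'_conv,in = 1/(2πr h) = 1/(2π·0.118·31.4) = 0.04295 m·K/W
  R'_titanium = ln(0.148/0.118)/(2πk) = 0.2265/(2π·23.9) = 0.001508 m·K/W
R_calcium silicate = ΣR − ΣR_known = 1.244 − 0.04446 = 1.200 m·K/W
ln(r₂/r₁)/(2πk) = 1.200 ⇒ k = 0.4409/(2π·1.200) = 0.0585 W/m·K

k = 0.0585 W/m·K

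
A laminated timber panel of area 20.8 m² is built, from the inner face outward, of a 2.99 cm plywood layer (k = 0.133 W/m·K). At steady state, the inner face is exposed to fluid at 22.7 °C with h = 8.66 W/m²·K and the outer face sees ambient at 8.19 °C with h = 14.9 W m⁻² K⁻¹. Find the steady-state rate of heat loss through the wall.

Treat each layer as a resistance in series:
  R_conv,in = 1/(hA) = 1/(8.66·20.8) = 0.005552 K/W
  R_plywood = L/(kA) = 0.0299/(0.133·20.8) = 0.01081 K/W
  R_conv,out = 1/(hA) = 1/(14.9·20.8) = 0.003227 K/W
ΣR = 0.005552 + 0.01081 + 0.003227 = 0.01959 K/W
Q = ΔT/ΣR = (22.7 °C − 8.19 °C)/0.01959 = 741 W

Q = 741 W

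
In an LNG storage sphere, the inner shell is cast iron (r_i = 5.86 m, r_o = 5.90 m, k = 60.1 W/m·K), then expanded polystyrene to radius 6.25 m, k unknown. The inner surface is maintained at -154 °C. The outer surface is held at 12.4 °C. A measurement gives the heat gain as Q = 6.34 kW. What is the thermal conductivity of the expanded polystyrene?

k = 0.0288 W/m·K

ΣR = ΔT/Q = |-154 − 12.4|/6340 = 0.02625 K/W
Known resistances:
  R_cast iron = (1/5.86 − 1/5.90)/(4πk) = 0.001157/(4π·60.1) = 1.532×10^-6 K/W
R_expanded polystyrene = ΣR − ΣR_known = 0.02625 − 1.532×10^-6 = 0.02625 K/W
(1/r₁−1/r₂)/(4πk) = 0.02625 ⇒ k = 0.009492/(4π·0.02625) = 0.0288 W/m·K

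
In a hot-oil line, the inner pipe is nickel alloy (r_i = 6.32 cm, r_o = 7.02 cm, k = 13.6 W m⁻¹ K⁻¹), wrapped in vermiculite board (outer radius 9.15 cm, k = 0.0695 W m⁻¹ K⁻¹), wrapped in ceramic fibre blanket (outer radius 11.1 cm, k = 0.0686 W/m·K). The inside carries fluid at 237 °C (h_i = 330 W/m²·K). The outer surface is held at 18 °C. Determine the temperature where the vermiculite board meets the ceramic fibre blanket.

T = 110 °C

Series thermal resistances, inner to outer:
  R'_conv,in = 1/(2πr h) = 1/(2π·0.0632·330) = 0.007631 m·K/W
  R'_nickel alloy = ln(0.0702/0.0632)/(2πk) = 0.1050/(2π·13.6) = 0.001229 m·K/W
  R'_vermiculite board = ln(0.0915/0.0702)/(2πk) = 0.2650/(2π·0.0695) = 0.6068 m·K/W
  R'_ceramic fibre blanket = ln(0.111/0.0915)/(2πk) = 0.1932/(2π·0.0686) = 0.4482 m·K/W
ΣR = 0.007631 + 0.001229 + 0.6068 + 0.4482 = 1.064 m·K/W
Q' = ΔT/ΣR = (237 °C − 18 °C)/1.064 = 205.8 W/m
From the inner boundary to the vermiculite board/ceramic fibre blanket interface, ΣR_partial = 0.6157 m·K/W.
T_interface = T_in − Q'·ΣR_partial = 237 °C − (205.8)(0.6157) = 110 °C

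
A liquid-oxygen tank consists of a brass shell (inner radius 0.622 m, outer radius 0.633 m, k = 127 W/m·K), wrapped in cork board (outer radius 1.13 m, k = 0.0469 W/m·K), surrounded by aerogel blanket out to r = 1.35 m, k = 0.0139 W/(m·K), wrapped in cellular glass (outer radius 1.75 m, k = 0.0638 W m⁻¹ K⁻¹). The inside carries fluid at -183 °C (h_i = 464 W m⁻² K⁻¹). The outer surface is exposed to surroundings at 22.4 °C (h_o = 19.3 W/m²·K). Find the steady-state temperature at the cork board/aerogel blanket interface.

T = -73.8 °C

Resistance network (inner→outer):
  R_conv,in = 1/(4πr²h) = 1/(4π·0.622²·464) = 4.433×10^-4 K/W
  R_brass = (1/0.622 − 1/0.633)/(4πk) = 0.02794/(4π·127) = 1.751×10^-5 K/W
  R_cork board = (1/0.633 − 1/1.13)/(4πk) = 0.6948/(4π·0.0469) = 1.179 K/W
  R_aerogel blanket = (1/1.13 − 1/1.35)/(4πk) = 0.1442/(4π·0.0139) = 0.8256 K/W
  R_cellular glass = (1/1.35 − 1/1.75)/(4πk) = 0.1693/(4π·0.0638) = 0.2112 K/W
  R_conv,out = 1/(4πr²h) = 1/(4π·1.75²·19.3) = 0.001346 K/W
ΣR = 4.433×10^-4 + 1.751×10^-5 + 1.179 + 0.8256 + 0.2112 + 0.001346 = 2.218 K/W
Q = ΔT/ΣR = (-183 °C − 22.4 °C)/2.218 = -92.61 W
From the inner boundary to the cork board/aerogel blanket interface, ΣR_partial = 1.179 K/W.
T_interface = T_in − Q·ΣR_partial = -183 °C − (-92.61)(1.179) = -73.8 °C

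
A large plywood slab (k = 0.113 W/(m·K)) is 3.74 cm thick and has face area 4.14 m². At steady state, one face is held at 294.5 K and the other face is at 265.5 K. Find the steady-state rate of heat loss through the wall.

Q = kA·ΔT/L = 0.113 × 4.14 × |294.5 K − 265.5 K| / 0.0374 = 363 W

Q = 363 W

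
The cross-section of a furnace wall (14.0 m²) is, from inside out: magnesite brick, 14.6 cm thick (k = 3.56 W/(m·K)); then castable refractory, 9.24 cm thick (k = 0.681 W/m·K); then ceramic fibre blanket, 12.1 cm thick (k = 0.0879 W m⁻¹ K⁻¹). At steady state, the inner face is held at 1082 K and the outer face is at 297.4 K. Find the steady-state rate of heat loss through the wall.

Q = 7070 W

Treat each layer as a resistance in series:
  R_magnesite brick = L/(kA) = 0.146/(3.56·14.0) = 0.002929 K/W
  R_castable refractory = L/(kA) = 0.0924/(0.681·14.0) = 0.009692 K/W
  R_ceramic fibre blanket = L/(kA) = 0.121/(0.0879·14.0) = 0.09833 K/W
ΣR = 0.002929 + 0.009692 + 0.09833 = 0.1110 K/W
Q = ΔT/ΣR = (1082 K − 297.4 K)/0.1110 = 7070 W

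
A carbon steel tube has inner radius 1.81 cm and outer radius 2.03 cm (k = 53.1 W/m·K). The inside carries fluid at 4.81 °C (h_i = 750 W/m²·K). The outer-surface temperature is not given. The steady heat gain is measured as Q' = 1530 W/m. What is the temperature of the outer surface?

T_out = 23.3 °C

Sum the resistances:
  R'_conv,in = 1/(2πr h) = 1/(2π·0.0181·750) = 0.01172 m·K/W
  R'_carbon steel = ln(0.0203/0.0181)/(2πk) = 0.1147/(2π·53.1) = 3.438×10^-4 m·K/W
ΣR = 0.01207 m·K/W
ΔT = Q'·ΣR = 1530 × 0.01207 = 18.47 K
Heat flows inward, so T_out = T_in + ΔT = 4.81 + 18.47 = 23.3 °C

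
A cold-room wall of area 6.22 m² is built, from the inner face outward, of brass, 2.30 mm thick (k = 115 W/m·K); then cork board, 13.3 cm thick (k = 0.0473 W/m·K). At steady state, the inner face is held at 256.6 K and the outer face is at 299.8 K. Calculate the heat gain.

Q = 95.6 W

Resistance network (inner→outer):
  R_brass = L/(kA) = 0.00230/(115·6.22) = 3.215×10^-6 K/W
  R_cork board = L/(kA) = 0.133/(0.0473·6.22) = 0.4521 K/W
ΣR = 3.215×10^-6 + 0.4521 = 0.4521 K/W
Q = ΔT/ΣR = (256.6 K − 299.8 K)/0.4521 = -95.6 W
(Negative Q ⇒ heat flows inward; heat gain = 95.6 W.)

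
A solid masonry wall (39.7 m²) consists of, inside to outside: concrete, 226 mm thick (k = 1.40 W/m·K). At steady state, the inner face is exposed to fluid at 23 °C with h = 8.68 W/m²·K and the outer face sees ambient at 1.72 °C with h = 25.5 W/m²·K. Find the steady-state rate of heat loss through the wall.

Q = 2670 W

Treat each layer as a resistance in series:
  R_conv,in = 1/(hA) = 1/(8.68·39.7) = 0.002902 K/W
  R_concrete = L/(kA) = 0.226/(1.40·39.7) = 0.004066 K/W
  R_conv,out = 1/(hA) = 1/(25.5·39.7) = 9.878×10^-4 K/W
ΣR = 0.002902 + 0.004066 + 9.878×10^-4 = 0.007956 K/W
Q = ΔT/ΣR = (23 °C − 1.72 °C)/0.007956 = 2670 W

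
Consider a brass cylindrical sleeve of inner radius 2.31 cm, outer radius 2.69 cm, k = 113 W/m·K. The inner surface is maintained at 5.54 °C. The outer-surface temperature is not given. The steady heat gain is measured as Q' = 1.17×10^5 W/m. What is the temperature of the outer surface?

T_out = 30.6 °C

Sum the resistances:
  R'_brass = ln(0.0269/0.0231)/(2πk) = 0.1523/(2π·113) = 2.145×10^-4 m·K/W
ΣR = 2.145×10^-4 m·K/W
ΔT = Q'·ΣR = 1.17×10^5 × 2.145×10^-4 = 25.10 K
Heat flows inward, so T_out = T_in + ΔT = 5.54 + 25.10 = 30.6 °C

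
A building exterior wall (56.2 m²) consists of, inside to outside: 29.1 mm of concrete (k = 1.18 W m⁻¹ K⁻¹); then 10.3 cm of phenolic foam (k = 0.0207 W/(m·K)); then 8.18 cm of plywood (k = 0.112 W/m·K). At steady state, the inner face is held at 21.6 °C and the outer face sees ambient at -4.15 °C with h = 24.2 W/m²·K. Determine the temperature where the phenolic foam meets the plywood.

T = -0.71 °C

Treat each layer as a resistance in series:
  R_concrete = L/(kA) = 0.0291/(1.18·56.2) = 4.388×10^-4 K/W
  R_phenolic foam = L/(kA) = 0.103/(0.0207·56.2) = 0.08854 K/W
  R_plywood = L/(kA) = 0.0818/(0.112·56.2) = 0.01300 K/W
  R_conv,out = 1/(hA) = 1/(24.2·56.2) = 7.353×10^-4 K/W
ΣR = 4.388×10^-4 + 0.08854 + 0.01300 + 7.353×10^-4 = 0.1027 K/W
Q = ΔT/ΣR = (21.6 °C − -4.15 °C)/0.1027 = 250.7 W
From the inner boundary to the phenolic foam/plywood interface, ΣR_partial = 0.08898 K/W.
T_interface = T_in − Q·ΣR_partial = 21.6 °C − (250.7)(0.08898) = -0.71 °C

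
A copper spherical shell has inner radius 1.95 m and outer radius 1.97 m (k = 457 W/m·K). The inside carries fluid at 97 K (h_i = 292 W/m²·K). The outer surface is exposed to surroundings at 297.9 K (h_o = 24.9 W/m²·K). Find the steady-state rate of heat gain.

Q = 224 kW

Resistance network (inner→outer):
  R_conv,in = 1/(4πr²h) = 1/(4π·1.95²·292) = 7.167×10^-5 K/W
  R_copper = (1/1.95 − 1/1.97)/(4πk) = 0.005206/(4π·457) = 9.066×10^-7 K/W
  R_conv,out = 1/(4πr²h) = 1/(4π·1.97²·24.9) = 8.235×10^-4 K/W
ΣR = 7.167×10^-5 + 9.066×10^-7 + 8.235×10^-4 = 8.961×10^-4 K/W
Q = ΔT/ΣR = (97 K − 297.9 K)/8.961×10^-4 = -2.24×10^5 W
(Negative Q ⇒ heat flows inward; heat gain = 2.24×10^5 W.)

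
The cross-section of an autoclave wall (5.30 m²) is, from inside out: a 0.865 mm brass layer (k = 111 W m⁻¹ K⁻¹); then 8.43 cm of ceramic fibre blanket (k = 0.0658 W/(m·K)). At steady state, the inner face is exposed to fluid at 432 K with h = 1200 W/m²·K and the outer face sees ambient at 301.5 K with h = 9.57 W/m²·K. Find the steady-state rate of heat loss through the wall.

Series thermal resistances, inner to outer:
  R_conv,in = 1/(hA) = 1/(1200·5.30) = 1.572×10^-4 K/W
  R_brass = L/(kA) = 8.65×10^-4/(111·5.30) = 1.470×10^-6 K/W
  R_ceramic fibre blanket = L/(kA) = 0.0843/(0.0658·5.30) = 0.2417 K/W
  R_conv,out = 1/(hA) = 1/(9.57·5.30) = 0.01972 K/W
ΣR = 1.572×10^-4 + 1.470×10^-6 + 0.2417 + 0.01972 = 0.2616 K/W
Q = ΔT/ΣR = (432 K − 301.5 K)/0.2616 = 499 W

Q = 499 W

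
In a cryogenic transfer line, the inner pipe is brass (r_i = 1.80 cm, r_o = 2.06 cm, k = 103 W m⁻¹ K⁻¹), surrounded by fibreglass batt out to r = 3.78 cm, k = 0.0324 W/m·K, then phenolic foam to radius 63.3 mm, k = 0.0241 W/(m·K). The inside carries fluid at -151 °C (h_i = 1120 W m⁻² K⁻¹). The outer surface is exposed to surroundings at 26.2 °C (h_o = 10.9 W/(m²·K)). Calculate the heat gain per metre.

Resistance network (inner→outer):
  R'_conv,in = 1/(2πr h) = 1/(2π·0.0180·1120) = 0.007895 m·K/W
  R'_brass = ln(0.0206/0.0180)/(2πk) = 0.1349/(2π·103) = 2.085×10^-4 m·K/W
  R'_fibreglass batt = ln(0.0378/0.0206)/(2πk) = 0.6070/(2π·0.0324) = 2.982 m·K/W
  R'_phenolic foam = ln(0.0633/0.0378)/(2πk) = 0.5156/(2π·0.0241) = 3.405 m·K/W
  R'_conv,out = 1/(2πr h) = 1/(2π·0.0633·10.9) = 0.2307 m·K/W
ΣR = 0.007895 + 2.085×10^-4 + 2.982 + 3.405 + 0.2307 = 6.626 m·K/W
Q' = ΔT/ΣR = (-151 °C − 26.2 °C)/6.626 = -26.7 W/m
(Negative Q' ⇒ heat flows inward; heat gain = 26.7 W/m.)

Q' = 26.7 W/m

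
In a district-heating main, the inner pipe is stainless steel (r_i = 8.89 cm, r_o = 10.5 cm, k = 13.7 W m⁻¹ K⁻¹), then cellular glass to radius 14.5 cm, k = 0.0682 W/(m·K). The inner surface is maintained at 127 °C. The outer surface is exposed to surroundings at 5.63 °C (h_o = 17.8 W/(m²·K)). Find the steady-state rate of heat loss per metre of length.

Q' = 149 W/m

Resistance network (inner→outer):
  R'_stainless steel = ln(0.105/0.0889)/(2πk) = 0.1664/(2π·13.7) = 0.001934 m·K/W
  R'_cellular glass = ln(0.145/0.105)/(2πk) = 0.3228/(2π·0.0682) = 0.7532 m·K/W
  R'_conv,out = 1/(2πr h) = 1/(2π·0.145·17.8) = 0.06166 m·K/W
ΣR = 0.001934 + 0.7532 + 0.06166 = 0.8168 m·K/W
Q' = ΔT/ΣR = (127 °C − 5.63 °C)/0.8168 = 149 W/m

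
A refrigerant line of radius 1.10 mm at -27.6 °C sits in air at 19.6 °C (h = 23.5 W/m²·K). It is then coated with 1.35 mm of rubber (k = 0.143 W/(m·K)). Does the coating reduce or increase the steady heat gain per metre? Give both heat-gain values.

Critical radius for a cylinder: r_cr = k/h = 0.00609 m = 0.609 cm.
Outer radius after coating: r₂ = 0.00110 + 0.00135 = 0.00245 m.
Since r₁ < r_cr and r₂ ≤ r_cr, the coating moves toward the maximum at r_cr — heat gain rises.
Bare: R = 1/(2πr₁h) = 6.157 m·K/W; Q = 47.2/6.157 = 7.67 W/m.
Coated: R = R_cond + R_conv = 3.656 m·K/W; Q = 47.2/3.656 = 12.9 W/m.

increases: 7.67 → 12.9 W/m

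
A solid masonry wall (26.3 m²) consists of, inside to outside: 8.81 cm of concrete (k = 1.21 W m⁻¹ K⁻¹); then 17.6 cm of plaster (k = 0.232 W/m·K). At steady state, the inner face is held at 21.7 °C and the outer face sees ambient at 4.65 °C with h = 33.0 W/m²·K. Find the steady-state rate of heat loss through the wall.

Q = 520 W

Series thermal resistances, inner to outer:
  R_concrete = L/(kA) = 0.0881/(1.21·26.3) = 0.002768 K/W
  R_plaster = L/(kA) = 0.176/(0.232·26.3) = 0.02884 K/W
  R_conv,out = 1/(hA) = 1/(33.0·26.3) = 0.001152 K/W
ΣR = 0.002768 + 0.02884 + 0.001152 = 0.03276 K/W
Q = ΔT/ΣR = (21.7 °C − 4.65 °C)/0.03276 = 520 W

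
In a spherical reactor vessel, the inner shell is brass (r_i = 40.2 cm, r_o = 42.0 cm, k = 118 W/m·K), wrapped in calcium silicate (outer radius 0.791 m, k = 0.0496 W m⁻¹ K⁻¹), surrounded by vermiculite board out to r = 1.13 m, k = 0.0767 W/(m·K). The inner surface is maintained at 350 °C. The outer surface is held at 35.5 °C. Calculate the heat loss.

Q = 144 W

Series thermal resistances, inner to outer:
  R_brass = (1/0.402 − 1/0.420)/(4πk) = 0.1066/(4π·118) = 7.190×10^-5 K/W
  R_calcium silicate = (1/0.420 − 1/0.791)/(4πk) = 1.117/(4π·0.0496) = 1.792 K/W
  R_vermiculite board = (1/0.791 − 1/1.13)/(4πk) = 0.3793/(4π·0.0767) = 0.3935 K/W
ΣR = 7.190×10^-5 + 1.792 + 0.3935 = 2.186 K/W
Q = ΔT/ΣR = (350 °C − 35.5 °C)/2.186 = 144 W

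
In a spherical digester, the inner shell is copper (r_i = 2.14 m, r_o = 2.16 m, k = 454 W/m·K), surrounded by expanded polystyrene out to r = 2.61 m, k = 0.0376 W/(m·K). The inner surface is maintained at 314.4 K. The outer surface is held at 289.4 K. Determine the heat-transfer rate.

Q = 148 W

Treat each layer as a resistance in series:
  R_copper = (1/2.14 − 1/2.16)/(4πk) = 0.004327/(4π·454) = 7.584×10^-7 K/W
  R_expanded polystyrene = (1/2.16 − 1/2.61)/(4πk) = 0.07982/(4π·0.0376) = 0.1689 K/W
ΣR = 7.584×10^-7 + 0.1689 = 0.1689 K/W
Q = ΔT/ΣR = (314.4 K − 289.4 K)/0.1689 = 148 W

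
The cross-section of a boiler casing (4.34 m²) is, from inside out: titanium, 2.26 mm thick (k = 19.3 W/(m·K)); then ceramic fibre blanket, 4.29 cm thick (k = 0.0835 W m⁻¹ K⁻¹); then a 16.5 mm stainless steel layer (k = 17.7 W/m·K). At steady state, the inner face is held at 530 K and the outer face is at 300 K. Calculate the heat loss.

Q = 1940 W

Series thermal resistances, inner to outer:
  R_titanium = L/(kA) = 0.00226/(19.3·4.34) = 2.698×10^-5 K/W
  R_ceramic fibre blanket = L/(kA) = 0.0429/(0.0835·4.34) = 0.1184 K/W
  R_stainless steel = L/(kA) = 0.0165/(17.7·4.34) = 2.148×10^-4 K/W
ΣR = 2.698×10^-5 + 0.1184 + 2.148×10^-4 = 0.1186 K/W
Q = ΔT/ΣR = (530 K − 300 K)/0.1186 = 1940 W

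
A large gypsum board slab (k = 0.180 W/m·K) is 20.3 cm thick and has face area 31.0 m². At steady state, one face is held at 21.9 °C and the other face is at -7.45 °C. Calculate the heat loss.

Q = kA·ΔT/L = 0.180 × 31.0 × |21.9 °C − -7.45 °C| / 0.203 = 807 W

Q = 807 W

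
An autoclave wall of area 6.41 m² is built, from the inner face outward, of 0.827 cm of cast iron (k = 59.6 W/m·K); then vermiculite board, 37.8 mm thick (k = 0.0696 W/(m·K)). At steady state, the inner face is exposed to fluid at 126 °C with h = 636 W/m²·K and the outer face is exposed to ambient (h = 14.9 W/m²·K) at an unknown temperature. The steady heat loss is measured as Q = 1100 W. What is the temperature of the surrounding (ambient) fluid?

T_out = 21.0 °C

Series resistances:
  R_conv,in = 1/(hA) = 1/(636·6.41) = 2.453×10^-4 K/W
  R_cast iron = L/(kA) = 0.00827/(59.6·6.41) = 2.165×10^-5 K/W
  R_vermiculite board = L/(kA) = 0.0378/(0.0696·6.41) = 0.08473 K/W
  R_conv,out = 1/(hA) = 1/(14.9·6.41) = 0.01047 K/W
ΣR = 0.09546 K/W
ΔT = Q·ΣR = 1100 × 0.09546 = 105.0 K
Heat flows outward, so T_out = T_in − ΔT = 126 − 105.0 = 21.0 °C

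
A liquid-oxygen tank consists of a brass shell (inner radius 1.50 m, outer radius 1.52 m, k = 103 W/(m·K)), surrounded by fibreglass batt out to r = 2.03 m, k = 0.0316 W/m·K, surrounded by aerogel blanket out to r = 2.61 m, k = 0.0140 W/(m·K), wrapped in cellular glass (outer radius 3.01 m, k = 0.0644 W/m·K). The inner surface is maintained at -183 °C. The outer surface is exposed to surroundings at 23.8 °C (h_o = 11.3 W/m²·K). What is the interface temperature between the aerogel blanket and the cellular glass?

Resistance network (inner→outer):
  R_brass = (1/1.50 − 1/1.52)/(4πk) = 0.008772/(4π·103) = 6.777×10^-6 K/W
  R_fibreglass batt = (1/1.52 − 1/2.03)/(4πk) = 0.1653/(4π·0.0316) = 0.4162 K/W
  R_aerogel blanket = (1/2.03 − 1/2.61)/(4πk) = 0.1095/(4π·0.0140) = 0.6222 K/W
  R_cellular glass = (1/2.61 − 1/3.01)/(4πk) = 0.05092/(4π·0.0644) = 0.06292 K/W
  R_conv,out = 1/(4πr²h) = 1/(4π·3.01²·11.3) = 7.773×10^-4 K/W
ΣR = 6.777×10^-6 + 0.4162 + 0.6222 + 0.06292 + 7.773×10^-4 = 1.102 K/W
Q = ΔT/ΣR = (-183 °C − 23.8 °C)/1.102 = -187.7 W
From the inner boundary to the aerogel blanket/cellular glass interface, ΣR_partial = 1.038 K/W.
T_interface = T_in − Q·ΣR_partial = -183 °C − (-187.7)(1.038) = 11.8 °C

T = 11.8 °C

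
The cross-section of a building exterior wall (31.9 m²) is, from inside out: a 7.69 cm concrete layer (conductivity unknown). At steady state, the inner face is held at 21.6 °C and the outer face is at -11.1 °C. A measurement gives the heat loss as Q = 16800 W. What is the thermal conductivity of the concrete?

k = 1.24 W/m·K

ΣR = ΔT/Q = |21.6 − -11.1|/16800 = 0.001946 K/W
L/(kA) = 0.001946 ⇒ k = 0.0769/(0.001946·31.9) = 1.24 W/m·K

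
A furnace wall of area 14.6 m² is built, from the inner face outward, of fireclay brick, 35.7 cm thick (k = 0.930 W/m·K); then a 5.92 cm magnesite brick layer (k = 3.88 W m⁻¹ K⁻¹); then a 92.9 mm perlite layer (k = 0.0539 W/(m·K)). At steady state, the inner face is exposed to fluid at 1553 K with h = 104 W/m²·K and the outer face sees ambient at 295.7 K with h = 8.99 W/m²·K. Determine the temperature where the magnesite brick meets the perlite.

Resistance network (inner→outer):
  R_conv,in = 1/(hA) = 1/(104·14.6) = 6.586×10^-4 K/W
  R_fireclay brick = L/(kA) = 0.357/(0.930·14.6) = 0.02629 K/W
  R_magnesite brick = L/(kA) = 0.0592/(3.88·14.6) = 0.001045 K/W
  R_perlite = L/(kA) = 0.0929/(0.0539·14.6) = 0.1181 K/W
  R_conv,out = 1/(hA) = 1/(8.99·14.6) = 0.007619 K/W
ΣR = 6.586×10^-4 + 0.02629 + 0.001045 + 0.1181 + 0.007619 = 0.1537 K/W
Q = ΔT/ΣR = (1553 K − 295.7 K)/0.1537 = 8180 W
From the inner boundary to the magnesite brick/perlite interface, ΣR_partial = 0.02799 K/W.
T_interface = T_in − Q·ΣR_partial = 1553 K − (8180)(0.02799) = 1324 K

T = 1324 K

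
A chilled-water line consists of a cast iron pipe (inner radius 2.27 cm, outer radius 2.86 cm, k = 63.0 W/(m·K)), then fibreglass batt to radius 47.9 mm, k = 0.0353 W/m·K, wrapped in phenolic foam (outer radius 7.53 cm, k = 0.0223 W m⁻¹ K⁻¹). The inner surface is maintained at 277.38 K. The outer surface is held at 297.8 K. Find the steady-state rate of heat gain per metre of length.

Q' = 3.68 W/m

Resistance network (inner→outer):
  R'_cast iron = ln(0.0286/0.0227)/(2πk) = 0.2310/(2π·63.0) = 5.837×10^-4 m·K/W
  R'_fibreglass batt = ln(0.0479/0.0286)/(2πk) = 0.5157/(2π·0.0353) = 2.325 m·K/W
  R'_phenolic foam = ln(0.0753/0.0479)/(2πk) = 0.4524/(2π·0.0223) = 3.229 m·K/W
ΣR = 5.837×10^-4 + 2.325 + 3.229 = 5.555 m·K/W
Q' = ΔT/ΣR = (277.38 K − 297.8 K)/5.555 = -3.68 W/m
(Negative Q' ⇒ heat flows inward; heat gain = 3.68 W/m.)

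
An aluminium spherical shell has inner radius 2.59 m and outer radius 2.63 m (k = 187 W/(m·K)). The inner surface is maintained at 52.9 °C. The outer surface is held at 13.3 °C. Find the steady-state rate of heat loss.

Q = 15800 kW

Q = 4πk·ΔT/(1/r₁ − 1/r₂) = 4π × 187 × 39.6 / (1/2.59 − 1/2.63) = 1.58×10^7 W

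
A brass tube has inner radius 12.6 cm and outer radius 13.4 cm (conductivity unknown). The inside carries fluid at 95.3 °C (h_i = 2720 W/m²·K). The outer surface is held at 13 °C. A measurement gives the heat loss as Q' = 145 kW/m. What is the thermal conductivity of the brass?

k = 94.9 W/m·K

ΣR = ΔT/Q' = |95.3 − 13|/1.45×10^5 = 5.676×10^-4 m·K/W
Known resistances:
  R'_conv,in = 1/(2πr h) = 1/(2π·0.126·2720) = 4.644×10^-4 m·K/W
R_brass = ΣR − ΣR_known = 5.676×10^-4 − 4.644×10^-4 = 1.032×10^-4 m·K/W
ln(r₂/r₁)/(2πk) = 1.032×10^-4 ⇒ k = 0.06156/(2π·1.032×10^-4) = 94.9 W/m·K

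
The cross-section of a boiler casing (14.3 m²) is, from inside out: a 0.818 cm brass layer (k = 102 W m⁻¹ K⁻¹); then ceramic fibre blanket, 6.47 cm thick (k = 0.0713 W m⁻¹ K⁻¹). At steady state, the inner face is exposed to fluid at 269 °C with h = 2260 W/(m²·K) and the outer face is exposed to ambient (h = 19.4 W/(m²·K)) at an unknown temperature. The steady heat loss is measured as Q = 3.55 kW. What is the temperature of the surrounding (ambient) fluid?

Sum the resistances:
  R_conv,in = 1/(hA) = 1/(2260·14.3) = 3.094×10^-5 K/W
  R_brass = L/(kA) = 0.00818/(102·14.3) = 5.608×10^-6 K/W
  R_ceramic fibre blanket = L/(kA) = 0.0647/(0.0713·14.3) = 0.06346 K/W
  R_conv,out = 1/(hA) = 1/(19.4·14.3) = 0.003605 K/W
ΣR = 0.06710 K/W
ΔT = Q·ΣR = 3550 × 0.06710 = 238.2 K
Heat flows outward, so T_out = T_in − ΔT = 269 − 238.2 = 30.8 °C

T_out = 30.8 °C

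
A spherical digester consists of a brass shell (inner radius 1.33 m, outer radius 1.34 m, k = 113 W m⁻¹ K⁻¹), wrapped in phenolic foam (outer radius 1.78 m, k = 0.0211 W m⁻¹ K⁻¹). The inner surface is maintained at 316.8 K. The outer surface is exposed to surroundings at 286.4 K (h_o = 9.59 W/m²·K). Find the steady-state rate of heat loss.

Q = 43.5 W

Resistance network (inner→outer):
  R_brass = (1/1.33 − 1/1.34)/(4πk) = 0.005611/(4π·113) = 3.951×10^-6 K/W
  R_phenolic foam = (1/1.34 − 1/1.78)/(4πk) = 0.1845/(4π·0.0211) = 0.6957 K/W
  R_conv,out = 1/(4πr²h) = 1/(4π·1.78²·9.59) = 0.002619 K/W
ΣR = 3.951×10^-6 + 0.6957 + 0.002619 = 0.6983 K/W
Q = ΔT/ΣR = (316.8 K − 286.4 K)/0.6983 = 43.5 W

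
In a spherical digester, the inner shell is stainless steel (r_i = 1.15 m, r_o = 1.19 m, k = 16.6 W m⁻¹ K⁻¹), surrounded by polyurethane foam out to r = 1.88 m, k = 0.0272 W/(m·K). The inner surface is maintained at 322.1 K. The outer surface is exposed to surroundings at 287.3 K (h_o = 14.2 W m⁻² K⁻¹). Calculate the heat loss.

Q = 38.5 W

Series thermal resistances, inner to outer:
  R_stainless steel = (1/1.15 − 1/1.19)/(4πk) = 0.02923/(4π·16.6) = 1.401×10^-4 K/W
  R_polyurethane foam = (1/1.19 − 1/1.88)/(4πk) = 0.3084/(4π·0.0272) = 0.9023 K/W
  R_conv,out = 1/(4πr²h) = 1/(4π·1.88²·14.2) = 0.001586 K/W
ΣR = 1.401×10^-4 + 0.9023 + 0.001586 = 0.9040 K/W
Q = ΔT/ΣR = (322.1 K − 287.3 K)/0.9040 = 38.5 W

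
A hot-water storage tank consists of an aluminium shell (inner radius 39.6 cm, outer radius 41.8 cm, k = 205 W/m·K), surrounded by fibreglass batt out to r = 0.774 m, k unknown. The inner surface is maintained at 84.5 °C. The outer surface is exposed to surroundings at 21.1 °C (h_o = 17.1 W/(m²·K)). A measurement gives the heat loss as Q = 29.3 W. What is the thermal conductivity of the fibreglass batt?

ΣR = ΔT/Q = |84.5 − 21.1|/29.3 = 2.164 K/W
Known resistances:
  R_aluminium = (1/0.396 − 1/0.418)/(4πk) = 0.1329/(4π·205) = 5.159×10^-5 K/W
  R_conv,out = 1/(4πr²h) = 1/(4π·0.774²·17.1) = 0.007768 K/W
R_fibreglass batt = ΣR − ΣR_known = 2.164 − 0.007820 = 2.156 K/W
(1/r₁−1/r₂)/(4πk) = 2.156 ⇒ k = 1.100/(4π·2.156) = 0.0406 W/m·K

k = 0.0406 W/m·K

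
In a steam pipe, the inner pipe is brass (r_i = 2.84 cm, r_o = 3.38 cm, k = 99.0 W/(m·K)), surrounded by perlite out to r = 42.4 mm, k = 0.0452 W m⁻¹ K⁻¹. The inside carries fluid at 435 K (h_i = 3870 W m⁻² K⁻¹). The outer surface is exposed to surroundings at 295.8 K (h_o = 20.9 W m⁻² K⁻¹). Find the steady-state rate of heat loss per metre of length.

Q' = 142 W/m

Treat each layer as a resistance in series:
  R'_conv,in = 1/(2πr h) = 1/(2π·0.0284·3870) = 0.001448 m·K/W
  R'_brass = ln(0.0338/0.0284)/(2πk) = 0.1741/(2π·99.0) = 2.798×10^-4 m·K/W
  R'_perlite = ln(0.0424/0.0338)/(2πk) = 0.2267/(2π·0.0452) = 0.7982 m·K/W
  R'_conv,out = 1/(2πr h) = 1/(2π·0.0424·20.9) = 0.1796 m·K/W
ΣR = 0.001448 + 2.798×10^-4 + 0.7982 + 0.1796 = 0.9795 m·K/W
Q' = ΔT/ΣR = (435 K − 295.8 K)/0.9795 = 142 W/m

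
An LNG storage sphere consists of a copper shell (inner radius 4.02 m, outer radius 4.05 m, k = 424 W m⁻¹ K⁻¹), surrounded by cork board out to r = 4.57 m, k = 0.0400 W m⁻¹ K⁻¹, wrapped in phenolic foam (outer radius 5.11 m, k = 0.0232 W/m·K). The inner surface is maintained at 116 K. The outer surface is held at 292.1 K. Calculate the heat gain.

Resistance network (inner→outer):
  R_copper = (1/4.02 − 1/4.05)/(4πk) = 0.001843/(4π·424) = 3.458×10^-7 K/W
  R_cork board = (1/4.05 − 1/4.57)/(4πk) = 0.02810/(4π·0.0400) = 0.05589 K/W
  R_phenolic foam = (1/4.57 − 1/5.11)/(4πk) = 0.02312/(4π·0.0232) = 0.07932 K/W
ΣR = 3.458×10^-7 + 0.05589 + 0.07932 = 0.1352 K/W
Q = ΔT/ΣR = (116 K − 292.1 K)/0.1352 = -1300 W
(Negative Q ⇒ heat flows inward; heat gain = 1300 W.)

Q = 1300 W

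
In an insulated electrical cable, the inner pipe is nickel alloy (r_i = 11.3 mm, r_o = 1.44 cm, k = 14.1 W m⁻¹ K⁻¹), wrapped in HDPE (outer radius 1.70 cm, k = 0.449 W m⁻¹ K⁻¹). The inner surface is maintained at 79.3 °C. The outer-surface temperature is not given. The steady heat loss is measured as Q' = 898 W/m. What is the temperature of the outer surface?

Sum the resistances:
  R'_nickel alloy = ln(0.0144/0.0113)/(2πk) = 0.2424/(2π·14.1) = 0.002736 m·K/W
  R'_HDPE = ln(0.0170/0.0144)/(2πk) = 0.1660/(2π·0.449) = 0.05884 m·K/W
ΣR = 0.06157 m·K/W
ΔT = Q'·ΣR = 898 × 0.06157 = 55.29 K
Heat flows outward, so T_out = T_in − ΔT = 79.3 − 55.29 = 24.0 °C

T_out = 24.0 °C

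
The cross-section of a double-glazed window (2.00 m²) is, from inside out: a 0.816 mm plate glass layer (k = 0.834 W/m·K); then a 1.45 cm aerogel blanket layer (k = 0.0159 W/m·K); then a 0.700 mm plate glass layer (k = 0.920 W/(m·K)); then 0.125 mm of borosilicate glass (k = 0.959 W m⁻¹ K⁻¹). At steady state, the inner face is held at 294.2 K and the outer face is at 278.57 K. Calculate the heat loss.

Q = 34.2 W

Resistance network (inner→outer):
  R_plate glass = L/(kA) = 8.16×10^-4/(0.834·2.00) = 4.892×10^-4 K/W
  R_aerogel blanket = L/(kA) = 0.0145/(0.0159·2.00) = 0.4560 K/W
  R_plate glass = L/(kA) = 7.00×10^-4/(0.920·2.00) = 3.804×10^-4 K/W
  R_borosilicate glass = L/(kA) = 1.25×10^-4/(0.959·2.00) = 6.517×10^-5 K/W
ΣR = 4.892×10^-4 + 0.4560 + 3.804×10^-4 + 6.517×10^-5 = 0.4569 K/W
Q = ΔT/ΣR = (294.2 K − 278.57 K)/0.4569 = 34.2 W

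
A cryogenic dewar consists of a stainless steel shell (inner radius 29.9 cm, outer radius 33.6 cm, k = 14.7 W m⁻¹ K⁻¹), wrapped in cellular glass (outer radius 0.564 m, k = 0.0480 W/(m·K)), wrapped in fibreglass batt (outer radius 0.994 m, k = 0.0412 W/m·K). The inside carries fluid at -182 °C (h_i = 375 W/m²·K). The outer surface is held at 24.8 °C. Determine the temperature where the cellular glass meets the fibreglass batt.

Treat each layer as a resistance in series:
  R_conv,in = 1/(4πr²h) = 1/(4π·0.299²·375) = 0.002374 K/W
  R_stainless steel = (1/0.299 − 1/0.336)/(4πk) = 0.3683/(4π·14.7) = 0.001994 K/W
  R_cellular glass = (1/0.336 − 1/0.564)/(4πk) = 1.203/(4π·0.0480) = 1.995 K/W
  R_fibreglass batt = (1/0.564 − 1/0.994)/(4πk) = 0.7670/(4π·0.0412) = 1.481 K/W
ΣR = 0.002374 + 0.001994 + 1.995 + 1.481 = 3.480 K/W
Q = ΔT/ΣR = (-182 °C − 24.8 °C)/3.480 = -59.43 W
From the inner boundary to the cellular glass/fibreglass batt interface, ΣR_partial = 1.999 K/W.
T_interface = T_in − Q·ΣR_partial = -182 °C − (-59.43)(1.999) = -63.2 °C

T = -63.2 °C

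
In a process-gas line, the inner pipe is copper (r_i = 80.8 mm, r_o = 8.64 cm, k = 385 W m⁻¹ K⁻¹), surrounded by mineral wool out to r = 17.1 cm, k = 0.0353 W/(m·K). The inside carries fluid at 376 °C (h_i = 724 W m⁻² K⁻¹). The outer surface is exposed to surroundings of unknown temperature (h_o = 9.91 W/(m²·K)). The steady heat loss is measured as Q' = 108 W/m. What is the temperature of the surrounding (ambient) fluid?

Series resistances:
  R'_conv,in = 1/(2πr h) = 1/(2π·0.0808·724) = 0.002721 m·K/W
  R'_copper = ln(0.0864/0.0808)/(2πk) = 0.06701/(2π·385) = 2.770×10^-5 m·K/W
  R'_mineral wool = ln(0.171/0.0864)/(2πk) = 0.6827/(2π·0.0353) = 3.078 m·K/W
  R'_conv,out = 1/(2πr h) = 1/(2π·0.171·9.91) = 0.09392 m·K/W
ΣR = 3.175 m·K/W
ΔT = Q'·ΣR = 108 × 3.175 = 342.9 K
Heat flows outward, so T_out = T_in − ΔT = 376 − 342.9 = 33.1 °C

T_out = 33.1 °C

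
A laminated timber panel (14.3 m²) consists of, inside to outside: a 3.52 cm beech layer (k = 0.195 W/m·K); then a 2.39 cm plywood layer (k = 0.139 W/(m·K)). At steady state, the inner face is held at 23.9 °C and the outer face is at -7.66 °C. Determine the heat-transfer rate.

Q = 1280 W

Resistance network (inner→outer):
  R_beech = L/(kA) = 0.0352/(0.195·14.3) = 0.01262 K/W
  R_plywood = L/(kA) = 0.0239/(0.139·14.3) = 0.01202 K/W
ΣR = 0.01262 + 0.01202 = 0.02464 K/W
Q = ΔT/ΣR = (23.9 °C − -7.66 °C)/0.02464 = 1280 W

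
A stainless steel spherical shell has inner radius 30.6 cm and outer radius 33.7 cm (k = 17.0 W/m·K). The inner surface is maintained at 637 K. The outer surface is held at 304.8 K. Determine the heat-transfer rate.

Q = 2.36×10^5 W

Q = 4πk·ΔT/(1/r₁ − 1/r₂) = 4π × 17.0 × 332.2 / (1/0.306 − 1/0.337) = 2.36×10^5 W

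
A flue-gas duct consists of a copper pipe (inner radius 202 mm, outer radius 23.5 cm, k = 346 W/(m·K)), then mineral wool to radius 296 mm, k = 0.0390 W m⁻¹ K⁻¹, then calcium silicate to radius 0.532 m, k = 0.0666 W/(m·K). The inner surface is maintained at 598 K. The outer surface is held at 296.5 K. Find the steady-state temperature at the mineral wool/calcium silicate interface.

T = 477 K

Series thermal resistances, inner to outer:
  R'_copper = ln(0.235/0.202)/(2πk) = 0.1513/(2π·346) = 6.960×10^-5 m·K/W
  R'_mineral wool = ln(0.296/0.235)/(2πk) = 0.2308/(2π·0.0390) = 0.9418 m·K/W
  R'_calcium silicate = ln(0.532/0.296)/(2πk) = 0.5863/(2π·0.0666) = 1.401 m·K/W
ΣR = 6.960×10^-5 + 0.9418 + 1.401 = 2.343 m·K/W
Q' = ΔT/ΣR = (598 K − 296.5 K)/2.343 = 128.7 W/m
From the inner boundary to the mineral wool/calcium silicate interface, ΣR_partial = 0.9419 m·K/W.
T_interface = T_in − Q'·ΣR_partial = 598 K − (128.7)(0.9419) = 477 K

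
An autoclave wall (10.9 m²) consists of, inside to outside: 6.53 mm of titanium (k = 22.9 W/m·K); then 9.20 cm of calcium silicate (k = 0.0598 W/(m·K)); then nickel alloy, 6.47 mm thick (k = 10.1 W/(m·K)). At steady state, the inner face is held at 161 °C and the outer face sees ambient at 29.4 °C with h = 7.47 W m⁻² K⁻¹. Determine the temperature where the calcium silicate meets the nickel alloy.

T = 40.0 °C

Treat each layer as a resistance in series:
  R_titanium = L/(kA) = 0.00653/(22.9·10.9) = 2.616×10^-5 K/W
  R_calcium silicate = L/(kA) = 0.0920/(0.0598·10.9) = 0.1411 K/W
  R_nickel alloy = L/(kA) = 0.00647/(10.1·10.9) = 5.877×10^-5 K/W
  R_conv,out = 1/(hA) = 1/(7.47·10.9) = 0.01228 K/W
ΣR = 2.616×10^-5 + 0.1411 + 5.877×10^-5 + 0.01228 = 0.1535 K/W
Q = ΔT/ΣR = (161 °C − 29.4 °C)/0.1535 = 857.3 W
From the inner boundary to the calcium silicate/nickel alloy interface, ΣR_partial = 0.1411 K/W.
T_interface = T_in − Q·ΣR_partial = 161 °C − (857.3)(0.1411) = 40.0 °C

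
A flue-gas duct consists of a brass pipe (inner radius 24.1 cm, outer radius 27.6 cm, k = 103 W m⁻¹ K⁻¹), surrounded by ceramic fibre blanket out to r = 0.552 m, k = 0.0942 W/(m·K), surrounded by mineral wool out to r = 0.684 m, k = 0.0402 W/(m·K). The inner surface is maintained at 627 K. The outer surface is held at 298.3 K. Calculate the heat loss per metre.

Series thermal resistances, inner to outer:
  R'_brass = ln(0.276/0.241)/(2πk) = 0.1356/(2π·103) = 2.095×10^-4 m·K/W
  R'_ceramic fibre blanket = ln(0.552/0.276)/(2πk) = 0.6931/(2π·0.0942) = 1.171 m·K/W
  R'_mineral wool = ln(0.684/0.552)/(2πk) = 0.2144/(2π·0.0402) = 0.8489 m·K/W
ΣR = 2.095×10^-4 + 1.171 + 0.8489 = 2.020 m·K/W
Q' = ΔT/ΣR = (627 K − 298.3 K)/2.020 = 163 W/m

Q' = 163 W/m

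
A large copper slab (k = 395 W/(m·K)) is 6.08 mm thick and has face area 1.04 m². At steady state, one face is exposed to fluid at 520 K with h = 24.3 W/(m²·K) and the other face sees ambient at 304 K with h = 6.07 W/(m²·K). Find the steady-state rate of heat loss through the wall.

Treat each layer as a resistance in series:
  R_conv,in = 1/(hA) = 1/(24.3·1.04) = 0.03957 K/W
  R_copper = L/(kA) = 0.00608/(395·1.04) = 1.480×10^-5 K/W
  R_conv,out = 1/(hA) = 1/(6.07·1.04) = 0.1584 K/W
ΣR = 0.03957 + 1.480×10^-5 + 0.1584 = 0.1980 K/W
Q = ΔT/ΣR = (520 K − 304 K)/0.1980 = 1090 W

Q = 1090 W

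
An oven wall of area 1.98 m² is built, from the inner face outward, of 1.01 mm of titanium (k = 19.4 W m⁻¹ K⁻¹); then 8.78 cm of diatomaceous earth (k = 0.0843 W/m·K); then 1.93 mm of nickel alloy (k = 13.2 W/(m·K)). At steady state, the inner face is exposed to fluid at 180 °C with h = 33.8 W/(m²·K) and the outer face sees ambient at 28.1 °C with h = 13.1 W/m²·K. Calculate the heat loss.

Q = 262 W

Resistance network (inner→outer):
  R_conv,in = 1/(hA) = 1/(33.8·1.98) = 0.01494 K/W
  R_titanium = L/(kA) = 0.00101/(19.4·1.98) = 2.629×10^-5 K/W
  R_diatomaceous earth = L/(kA) = 0.0878/(0.0843·1.98) = 0.5260 K/W
  R_nickel alloy = L/(kA) = 0.00193/(13.2·1.98) = 7.384×10^-5 K/W
  R_conv,out = 1/(hA) = 1/(13.1·1.98) = 0.03855 K/W
ΣR = 0.01494 + 2.629×10^-5 + 0.5260 + 7.384×10^-5 + 0.03855 = 0.5796 K/W
Q = ΔT/ΣR = (180 °C − 28.1 °C)/0.5796 = 262 W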